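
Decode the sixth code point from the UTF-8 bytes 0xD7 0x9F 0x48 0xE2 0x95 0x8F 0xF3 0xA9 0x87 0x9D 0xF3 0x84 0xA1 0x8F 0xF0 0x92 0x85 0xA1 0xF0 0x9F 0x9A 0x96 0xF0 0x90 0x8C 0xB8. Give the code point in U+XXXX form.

U+12161

Offset 0: leading byte 0xD7 = 11010111 → 2-byte char #1 = D7 9F.
Offset 2: leading byte 0x48 = 01001000 → 1-byte char #2 = 48.
Offset 3: leading byte 0xE2 = 11100010 → 3-byte char #3 = E2 95 8F.
Offset 6: leading byte 0xF3 = 11110011 → 4-byte char #4 = F3 A9 87 9D.
Offset 10: leading byte 0xF3 = 11110011 → 4-byte char #5 = F3 84 A1 8F.
Offset 14: leading byte 0xF0 = 11110000 → 4-byte char #6 = F0 92 85 A1.
Leading byte 0xF0 = 11110000 matches 11110xxx → 4-byte sequence.
Byte 1: 0xF0 = 11110000, payload 000 (3 bits).
Byte 2: 0x92 = 10010010 (10xxxxxx ✓), payload 010010.
Byte 3: 0x85 = 10000101 (10xxxxxx ✓), payload 000101.
Byte 4: 0xA1 = 10100001 (10xxxxxx ✓), payload 100001.
Concatenate: 000010010000101100001 = 0x12161 (21 bits → U+12161).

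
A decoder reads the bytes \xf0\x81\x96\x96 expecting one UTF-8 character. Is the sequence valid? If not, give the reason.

Leading byte 0xF0 = 11110000 → 4-byte form.
Continuation bytes all match 10xxxxxx. Payload decodes to 0x1596.
But 0x1596 < 0x10000, the minimum for a 4-byte sequence — this is an overlong encoding.

invalid (overlong encoding)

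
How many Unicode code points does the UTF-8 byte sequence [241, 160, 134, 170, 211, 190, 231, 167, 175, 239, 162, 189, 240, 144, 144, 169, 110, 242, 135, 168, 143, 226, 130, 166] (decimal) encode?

8

Byte at offset 0: 0xF1 = 11110001 → 4-byte char (#1). Advance 4.
Byte at offset 4: 0xD3 = 11010011 → 2-byte char (#2). Advance 2.
Byte at offset 6: 0xE7 = 11100111 → 3-byte char (#3). Advance 3.
Byte at offset 9: 0xEF = 11101111 → 3-byte char (#4). Advance 3.
Byte at offset 12: 0xF0 = 11110000 → 4-byte char (#5). Advance 4.
Byte at offset 16: 0x6E = 01101110 → 1-byte char (#6). Advance 1.
Byte at offset 17: 0xF2 = 11110010 → 4-byte char (#7). Advance 4.
Byte at offset 21: 0xE2 = 11100010 → 3-byte char (#8). Advance 3.
Reached end at offset 24 after 8 code points.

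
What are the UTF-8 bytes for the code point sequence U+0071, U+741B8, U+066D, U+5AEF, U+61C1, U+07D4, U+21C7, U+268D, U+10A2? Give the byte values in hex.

71 F1 B4 86 B8 D9 AD E5 AB AF E6 87 81 DF 94 E2 87 87 E2 9A 8D E1 82 A2

U+0071: 1-byte form → 71.
U+741B8: 4-byte form → F1 B4 86 B8.
U+066D: 2-byte form → D9 AD.
U+5AEF: 3-byte form → E5 AB AF.
U+61C1: 3-byte form → E6 87 81.
U+07D4: 2-byte form → DF 94.
U+21C7: 3-byte form → E2 87 87.
U+268D: 3-byte form → E2 9A 8D.
U+10A2: 3-byte form → E1 82 A2.
Concatenated (24 bytes): 71 F1 B4 86 B8 D9 AD E5 AB AF E6 87 81 DF 94 E2 87 87 E2 9A 8D E1 82 A2.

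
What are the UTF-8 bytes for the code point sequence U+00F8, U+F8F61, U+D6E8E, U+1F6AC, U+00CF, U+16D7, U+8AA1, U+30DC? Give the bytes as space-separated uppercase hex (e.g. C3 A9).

C3 B8 F3 B8 BD A1 F3 96 BA 8E F0 9F 9A AC C3 8F E1 9B 97 E8 AA A1 E3 83 9C

U+00F8: 2-byte form → C3 B8.
U+F8F61: 4-byte form → F3 B8 BD A1.
U+D6E8E: 4-byte form → F3 96 BA 8E.
U+1F6AC: 4-byte form → F0 9F 9A AC.
U+00CF: 2-byte form → C3 8F.
U+16D7: 3-byte form → E1 9B 97.
U+8AA1: 3-byte form → E8 AA A1.
U+30DC: 3-byte form → E3 83 9C.
Concatenated (25 bytes): C3 B8 F3 B8 BD A1 F3 96 BA 8E F0 9F 9A AC C3 8F E1 9B 97 E8 AA A1 E3 83 9C.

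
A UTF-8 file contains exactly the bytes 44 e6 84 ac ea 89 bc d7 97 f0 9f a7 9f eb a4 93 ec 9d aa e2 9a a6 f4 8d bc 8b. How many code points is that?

9

Byte at offset 0: 0x44 = 01000100 → 1-byte char (#1). Advance 1.
Byte at offset 1: 0xE6 = 11100110 → 3-byte char (#2). Advance 3.
Byte at offset 4: 0xEA = 11101010 → 3-byte char (#3). Advance 3.
Byte at offset 7: 0xD7 = 11010111 → 2-byte char (#4). Advance 2.
Byte at offset 9: 0xF0 = 11110000 → 4-byte char (#5). Advance 4.
Byte at offset 13: 0xEB = 11101011 → 3-byte char (#6). Advance 3.
Byte at offset 16: 0xEC = 11101100 → 3-byte char (#7). Advance 3.
Byte at offset 19: 0xE2 = 11100010 → 3-byte char (#8). Advance 3.
Byte at offset 22: 0xF4 = 11110100 → 4-byte char (#9). Advance 4.
Reached end at offset 26 after 9 code points.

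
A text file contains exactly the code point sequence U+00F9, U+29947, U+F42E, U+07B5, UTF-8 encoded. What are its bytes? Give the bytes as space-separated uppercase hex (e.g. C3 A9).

C3 B9 F0 A9 A5 87 EF 90 AE DE B5

U+00F9: 2-byte form → C3 B9.
U+29947: 4-byte form → F0 A9 A5 87.
U+F42E: 3-byte form → EF 90 AE.
U+07B5: 2-byte form → DE B5.
Concatenated (11 bytes): C3 B9 F0 A9 A5 87 EF 90 AE DE B5.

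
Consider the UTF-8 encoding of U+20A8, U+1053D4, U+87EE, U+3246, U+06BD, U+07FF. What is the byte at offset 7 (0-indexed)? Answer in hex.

U+20A8 → 3-byte form E2 82 A8 at offsets 0–2.
U+1053D4 → 4-byte form F4 85 8F 94 at offsets 3–6.
U+87EE → 3-byte form E8 9F AE at offsets 7–9.
Offset 7 falls in char 3's range; it's byte 1 of E8 9F AE = 0xE8.

0xE8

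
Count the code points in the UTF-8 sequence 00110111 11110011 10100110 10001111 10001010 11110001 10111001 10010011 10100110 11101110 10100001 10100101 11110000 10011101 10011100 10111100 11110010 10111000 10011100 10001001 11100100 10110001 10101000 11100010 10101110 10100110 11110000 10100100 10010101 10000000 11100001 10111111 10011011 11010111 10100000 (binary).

Byte at offset 0: 0x37 = 00110111 → 1-byte char (#1). Advance 1.
Byte at offset 1: 0xF3 = 11110011 → 4-byte char (#2). Advance 4.
Byte at offset 5: 0xF1 = 11110001 → 4-byte char (#3). Advance 4.
Byte at offset 9: 0xEE = 11101110 → 3-byte char (#4). Advance 3.
Byte at offset 12: 0xF0 = 11110000 → 4-byte char (#5). Advance 4.
Byte at offset 16: 0xF2 = 11110010 → 4-byte char (#6). Advance 4.
Byte at offset 20: 0xE4 = 11100100 → 3-byte char (#7). Advance 3.
Byte at offset 23: 0xE2 = 11100010 → 3-byte char (#8). Advance 3.
Byte at offset 26: 0xF0 = 11110000 → 4-byte char (#9). Advance 4.
Byte at offset 30: 0xE1 = 11100001 → 3-byte char (#10). Advance 3.
Byte at offset 33: 0xD7 = 11010111 → 2-byte char (#11). Advance 2.
Reached end at offset 35 after 11 code points.

11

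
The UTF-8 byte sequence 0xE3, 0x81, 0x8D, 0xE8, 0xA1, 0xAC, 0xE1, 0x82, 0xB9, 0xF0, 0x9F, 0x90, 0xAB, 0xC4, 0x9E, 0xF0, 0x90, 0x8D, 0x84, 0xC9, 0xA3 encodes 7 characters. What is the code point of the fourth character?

U+1F42B

Offset 0: leading byte 0xE3 = 11100011 → 3-byte char #1 = E3 81 8D.
Offset 3: leading byte 0xE8 = 11101000 → 3-byte char #2 = E8 A1 AC.
Offset 6: leading byte 0xE1 = 11100001 → 3-byte char #3 = E1 82 B9.
Offset 9: leading byte 0xF0 = 11110000 → 4-byte char #4 = F0 9F 90 AB.
Leading byte 0xF0 = 11110000 matches 11110xxx → 4-byte sequence.
Byte 1: 0xF0 = 11110000, payload 000 (3 bits).
Byte 2: 0x9F = 10011111 (10xxxxxx ✓), payload 011111.
Byte 3: 0x90 = 10010000 (10xxxxxx ✓), payload 010000.
Byte 4: 0xAB = 10101011 (10xxxxxx ✓), payload 101011.
Concatenate: 000011111010000101011 = 0x1F42B (21 bits → U+1F42B).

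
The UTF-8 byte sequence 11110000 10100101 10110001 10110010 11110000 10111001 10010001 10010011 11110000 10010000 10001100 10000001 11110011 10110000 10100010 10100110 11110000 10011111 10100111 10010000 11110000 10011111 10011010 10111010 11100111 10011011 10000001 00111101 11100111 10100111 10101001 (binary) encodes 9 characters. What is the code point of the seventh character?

Offset 0: leading byte 0xF0 = 11110000 → 4-byte char #1 = F0 A5 B1 B2.
Offset 4: leading byte 0xF0 = 11110000 → 4-byte char #2 = F0 B9 91 93.
Offset 8: leading byte 0xF0 = 11110000 → 4-byte char #3 = F0 90 8C 81.
Offset 12: leading byte 0xF3 = 11110011 → 4-byte char #4 = F3 B0 A2 A6.
Offset 16: leading byte 0xF0 = 11110000 → 4-byte char #5 = F0 9F A7 90.
Offset 20: leading byte 0xF0 = 11110000 → 4-byte char #6 = F0 9F 9A BA.
Offset 24: leading byte 0xE7 = 11100111 → 3-byte char #7 = E7 9B 81.
Leading byte 0xE7 = 11100111 matches 1110xxxx → 3-byte sequence.
Byte 1: 0xE7 = 11100111, payload 0111 (4 bits).
Byte 2: 0x9B = 10011011 (10xxxxxx ✓), payload 011011.
Byte 3: 0x81 = 10000001 (10xxxxxx ✓), payload 000001.
Concatenate: 0111011011000001 = 0x76C1 (16 bits → U+76C1).

U+76C1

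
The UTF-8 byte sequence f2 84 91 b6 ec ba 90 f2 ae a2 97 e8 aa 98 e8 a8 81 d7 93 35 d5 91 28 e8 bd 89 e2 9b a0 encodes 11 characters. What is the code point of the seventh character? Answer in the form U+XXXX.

Offset 0: leading byte 0xF2 = 11110010 → 4-byte char #1 = F2 84 91 B6.
Offset 4: leading byte 0xEC = 11101100 → 3-byte char #2 = EC BA 90.
Offset 7: leading byte 0xF2 = 11110010 → 4-byte char #3 = F2 AE A2 97.
Offset 11: leading byte 0xE8 = 11101000 → 3-byte char #4 = E8 AA 98.
Offset 14: leading byte 0xE8 = 11101000 → 3-byte char #5 = E8 A8 81.
Offset 17: leading byte 0xD7 = 11010111 → 2-byte char #6 = D7 93.
Offset 19: leading byte 0x35 = 00110101 → 1-byte char #7 = 35.
Leading byte 0x35 = 00110101 matches 0xxxxxxx → 1-byte sequence.
Byte 1: 0x35 = 00110101, payload 0110101 (7 bits).
Concatenate: 0110101 = 0x35 (7 bits → U+0035).

U+0035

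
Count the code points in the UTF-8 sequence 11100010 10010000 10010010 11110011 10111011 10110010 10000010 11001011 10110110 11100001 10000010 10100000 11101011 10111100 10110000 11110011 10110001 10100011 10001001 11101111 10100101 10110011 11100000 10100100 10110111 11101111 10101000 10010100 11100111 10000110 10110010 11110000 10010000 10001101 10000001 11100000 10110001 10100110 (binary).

12

Byte at offset 0: 0xE2 = 11100010 → 3-byte char (#1). Advance 3.
Byte at offset 3: 0xF3 = 11110011 → 4-byte char (#2). Advance 4.
Byte at offset 7: 0xCB = 11001011 → 2-byte char (#3). Advance 2.
Byte at offset 9: 0xE1 = 11100001 → 3-byte char (#4). Advance 3.
Byte at offset 12: 0xEB = 11101011 → 3-byte char (#5). Advance 3.
Byte at offset 15: 0xF3 = 11110011 → 4-byte char (#6). Advance 4.
Byte at offset 19: 0xEF = 11101111 → 3-byte char (#7). Advance 3.
Byte at offset 22: 0xE0 = 11100000 → 3-byte char (#8). Advance 3.
Byte at offset 25: 0xEF = 11101111 → 3-byte char (#9). Advance 3.
Byte at offset 28: 0xE7 = 11100111 → 3-byte char (#10). Advance 3.
Byte at offset 31: 0xF0 = 11110000 → 4-byte char (#11). Advance 4.
Byte at offset 35: 0xE0 = 11100000 → 3-byte char (#12). Advance 3.
Reached end at offset 38 after 12 code points.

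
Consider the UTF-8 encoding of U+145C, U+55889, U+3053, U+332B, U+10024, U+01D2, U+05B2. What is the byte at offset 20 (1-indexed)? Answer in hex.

0xD6

1-indexed offset 20 is 0-indexed offset 19.
U+145C → 3-byte form E1 91 9C at offsets 0–2.
U+55889 → 4-byte form F1 95 A2 89 at offsets 3–6.
U+3053 → 3-byte form E3 81 93 at offsets 7–9.
U+332B → 3-byte form E3 8C AB at offsets 10–12.
U+10024 → 4-byte form F0 90 80 A4 at offsets 13–16.
U+01D2 → 2-byte form C7 92 at offsets 17–18.
U+05B2 → 2-byte form D6 B2 at offsets 19–20.
Offset 19 falls in char 7's range; it's byte 1 of D6 B2 = 0xD6.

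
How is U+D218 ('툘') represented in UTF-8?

ED 88 98

U+D218 = 0xD218 = 53784 decimal. In range U+0800–U+FFFF → 3-byte form: 1110xxxx 10xxxxxx 10xxxxxx.
Binary (16 bits): 1101001000011000.
Split 4+6+6: 1101 | 001000 | 011000.
Byte 1: 11101101 = 0xED.
Byte 2: 10001000 = 0x88.
Byte 3: 10011000 = 0x98.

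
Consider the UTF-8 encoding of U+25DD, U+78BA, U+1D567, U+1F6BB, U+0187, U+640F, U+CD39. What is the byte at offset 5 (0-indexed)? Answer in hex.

U+25DD → 3-byte form E2 97 9D at offsets 0–2.
U+78BA → 3-byte form E7 A2 BA at offsets 3–5.
Offset 5 falls in char 2's range; it's byte 3 of E7 A2 BA = 0xBA.

0xBA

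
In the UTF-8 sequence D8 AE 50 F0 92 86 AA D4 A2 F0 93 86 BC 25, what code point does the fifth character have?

Offset 0: leading byte 0xD8 = 11011000 → 2-byte char #1 = D8 AE.
Offset 2: leading byte 0x50 = 01010000 → 1-byte char #2 = 50.
Offset 3: leading byte 0xF0 = 11110000 → 4-byte char #3 = F0 92 86 AA.
Offset 7: leading byte 0xD4 = 11010100 → 2-byte char #4 = D4 A2.
Offset 9: leading byte 0xF0 = 11110000 → 4-byte char #5 = F0 93 86 BC.
Leading byte 0xF0 = 11110000 matches 11110xxx → 4-byte sequence.
Byte 1: 0xF0 = 11110000, payload 000 (3 bits).
Byte 2: 0x93 = 10010011 (10xxxxxx ✓), payload 010011.
Byte 3: 0x86 = 10000110 (10xxxxxx ✓), payload 000110.
Byte 4: 0xBC = 10111100 (10xxxxxx ✓), payload 111100.
Concatenate: 000010011000110111100 = 0x131BC (21 bits → U+131BC).

U+131BC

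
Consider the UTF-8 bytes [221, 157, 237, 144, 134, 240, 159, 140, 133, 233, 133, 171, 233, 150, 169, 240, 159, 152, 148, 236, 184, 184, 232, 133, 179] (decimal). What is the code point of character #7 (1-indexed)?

Offset 0: leading byte 0xDD = 11011101 → 2-byte char #1 = DD 9D.
Offset 2: leading byte 0xED = 11101101 → 3-byte char #2 = ED 90 86.
Offset 5: leading byte 0xF0 = 11110000 → 4-byte char #3 = F0 9F 8C 85.
Offset 9: leading byte 0xE9 = 11101001 → 3-byte char #4 = E9 85 AB.
Offset 12: leading byte 0xE9 = 11101001 → 3-byte char #5 = E9 96 A9.
Offset 15: leading byte 0xF0 = 11110000 → 4-byte char #6 = F0 9F 98 94.
Offset 19: leading byte 0xEC = 11101100 → 3-byte char #7 = EC B8 B8.
Leading byte 0xEC = 11101100 matches 1110xxxx → 3-byte sequence.
Byte 1: 0xEC = 11101100, payload 1100 (4 bits).
Byte 2: 0xB8 = 10111000 (10xxxxxx ✓), payload 111000.
Byte 3: 0xB8 = 10111000 (10xxxxxx ✓), payload 111000.
Concatenate: 1100111000111000 = 0xCE38 (16 bits → U+CE38).

U+CE38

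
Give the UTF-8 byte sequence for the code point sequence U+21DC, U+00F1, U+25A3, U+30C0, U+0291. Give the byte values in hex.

E2 87 9C C3 B1 E2 96 A3 E3 83 80 CA 91

U+21DC: 3-byte form → E2 87 9C.
U+00F1: 2-byte form → C3 B1.
U+25A3: 3-byte form → E2 96 A3.
U+30C0: 3-byte form → E3 83 80.
U+0291: 2-byte form → CA 91.
Concatenated (13 bytes): E2 87 9C C3 B1 E2 96 A3 E3 83 80 CA 91.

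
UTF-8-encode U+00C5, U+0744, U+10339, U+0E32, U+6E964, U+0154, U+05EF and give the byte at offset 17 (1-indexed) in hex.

0x94

1-indexed offset 17 is 0-indexed offset 16.
U+00C5 → 2-byte form C3 85 at offsets 0–1.
U+0744 → 2-byte form DD 84 at offsets 2–3.
U+10339 → 4-byte form F0 90 8C B9 at offsets 4–7.
U+0E32 → 3-byte form E0 B8 B2 at offsets 8–10.
U+6E964 → 4-byte form F1 AE A5 A4 at offsets 11–14.
U+0154 → 2-byte form C5 94 at offsets 15–16.
Offset 16 falls in char 6's range; it's byte 2 of C5 94 = 0x94.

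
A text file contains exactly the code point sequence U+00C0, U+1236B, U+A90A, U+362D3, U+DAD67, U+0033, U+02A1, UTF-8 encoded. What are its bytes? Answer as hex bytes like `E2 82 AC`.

U+00C0: 2-byte form → C3 80.
U+1236B: 4-byte form → F0 92 8D AB.
U+A90A: 3-byte form → EA A4 8A.
U+362D3: 4-byte form → F0 B6 8B 93.
U+DAD67: 4-byte form → F3 9A B5 A7.
U+0033: 1-byte form → 33.
U+02A1: 2-byte form → CA A1.
Concatenated (20 bytes): C3 80 F0 92 8D AB EA A4 8A F0 B6 8B 93 F3 9A B5 A7 33 CA A1.

C3 80 F0 92 8D AB EA A4 8A F0 B6 8B 93 F3 9A B5 A7 33 CA A1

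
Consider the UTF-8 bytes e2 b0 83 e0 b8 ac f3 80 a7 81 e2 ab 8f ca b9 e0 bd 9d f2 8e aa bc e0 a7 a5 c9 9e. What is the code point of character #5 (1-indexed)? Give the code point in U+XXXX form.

U+02B9

Offset 0: leading byte 0xE2 = 11100010 → 3-byte char #1 = E2 B0 83.
Offset 3: leading byte 0xE0 = 11100000 → 3-byte char #2 = E0 B8 AC.
Offset 6: leading byte 0xF3 = 11110011 → 4-byte char #3 = F3 80 A7 81.
Offset 10: leading byte 0xE2 = 11100010 → 3-byte char #4 = E2 AB 8F.
Offset 13: leading byte 0xCA = 11001010 → 2-byte char #5 = CA B9.
Leading byte 0xCA = 11001010 matches 110xxxxx → 2-byte sequence.
Byte 1: 0xCA = 11001010, payload 01010 (5 bits).
Byte 2: 0xB9 = 10111001 (10xxxxxx ✓), payload 111001.
Concatenate: 01010111001 = 0x2B9 (11 bits → U+02B9).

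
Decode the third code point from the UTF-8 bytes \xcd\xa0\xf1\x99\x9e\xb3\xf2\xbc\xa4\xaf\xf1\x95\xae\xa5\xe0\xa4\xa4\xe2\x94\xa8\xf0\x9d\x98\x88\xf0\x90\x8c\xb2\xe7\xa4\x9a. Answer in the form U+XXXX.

U+BC92F

Offset 0: leading byte 0xCD = 11001101 → 2-byte char #1 = CD A0.
Offset 2: leading byte 0xF1 = 11110001 → 4-byte char #2 = F1 99 9E B3.
Offset 6: leading byte 0xF2 = 11110010 → 4-byte char #3 = F2 BC A4 AF.
Leading byte 0xF2 = 11110010 matches 11110xxx → 4-byte sequence.
Byte 1: 0xF2 = 11110010, payload 010 (3 bits).
Byte 2: 0xBC = 10111100 (10xxxxxx ✓), payload 111100.
Byte 3: 0xA4 = 10100100 (10xxxxxx ✓), payload 100100.
Byte 4: 0xAF = 10101111 (10xxxxxx ✓), payload 101111.
Concatenate: 010111100100100101111 = 0xBC92F (21 bits → U+BC92F).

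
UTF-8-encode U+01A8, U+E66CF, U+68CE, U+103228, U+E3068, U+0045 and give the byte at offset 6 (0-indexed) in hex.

U+01A8 → 2-byte form C6 A8 at offsets 0–1.
U+E66CF → 4-byte form F3 A6 9B 8F at offsets 2–5.
U+68CE → 3-byte form E6 A3 8E at offsets 6–8.
Offset 6 falls in char 3's range; it's byte 1 of E6 A3 8E = 0xE6.

0xE6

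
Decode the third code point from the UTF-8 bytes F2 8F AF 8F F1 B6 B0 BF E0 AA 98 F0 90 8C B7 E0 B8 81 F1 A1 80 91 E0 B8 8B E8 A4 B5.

U+0A98

Offset 0: leading byte 0xF2 = 11110010 → 4-byte char #1 = F2 8F AF 8F.
Offset 4: leading byte 0xF1 = 11110001 → 4-byte char #2 = F1 B6 B0 BF.
Offset 8: leading byte 0xE0 = 11100000 → 3-byte char #3 = E0 AA 98.
Leading byte 0xE0 = 11100000 matches 1110xxxx → 3-byte sequence.
Byte 1: 0xE0 = 11100000, payload 0000 (4 bits).
Byte 2: 0xAA = 10101010 (10xxxxxx ✓), payload 101010.
Byte 3: 0x98 = 10011000 (10xxxxxx ✓), payload 011000.
Concatenate: 0000101010011000 = 0xA98 (16 bits → U+0A98).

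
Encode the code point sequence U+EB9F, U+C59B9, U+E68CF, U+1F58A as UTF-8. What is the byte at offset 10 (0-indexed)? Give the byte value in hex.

U+EB9F → 3-byte form EE AE 9F at offsets 0–2.
U+C59B9 → 4-byte form F3 85 A6 B9 at offsets 3–6.
U+E68CF → 4-byte form F3 A6 A3 8F at offsets 7–10.
Offset 10 falls in char 3's range; it's byte 4 of F3 A6 A3 8F = 0x8F.

0x8F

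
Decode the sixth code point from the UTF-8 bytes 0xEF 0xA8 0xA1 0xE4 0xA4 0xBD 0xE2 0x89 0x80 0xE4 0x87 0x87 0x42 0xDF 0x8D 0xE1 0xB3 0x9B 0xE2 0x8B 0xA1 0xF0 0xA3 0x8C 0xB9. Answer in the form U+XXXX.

Offset 0: leading byte 0xEF = 11101111 → 3-byte char #1 = EF A8 A1.
Offset 3: leading byte 0xE4 = 11100100 → 3-byte char #2 = E4 A4 BD.
Offset 6: leading byte 0xE2 = 11100010 → 3-byte char #3 = E2 89 80.
Offset 9: leading byte 0xE4 = 11100100 → 3-byte char #4 = E4 87 87.
Offset 12: leading byte 0x42 = 01000010 → 1-byte char #5 = 42.
Offset 13: leading byte 0xDF = 11011111 → 2-byte char #6 = DF 8D.
Leading byte 0xDF = 11011111 matches 110xxxxx → 2-byte sequence.
Byte 1: 0xDF = 11011111, payload 11111 (5 bits).
Byte 2: 0x8D = 10001101 (10xxxxxx ✓), payload 001101.
Concatenate: 11111001101 = 0x7CD (11 bits → U+07CD).

U+07CD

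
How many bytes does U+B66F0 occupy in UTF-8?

U+B66F0 = 0xB66F0. UTF-8 uses 1 byte below 0x80, 2 below 0x800, 3 below 0x10000, 4 up to 0x10FFFF. 0xB66F0 is in U+10000–U+10FFFF → 4 bytes.

4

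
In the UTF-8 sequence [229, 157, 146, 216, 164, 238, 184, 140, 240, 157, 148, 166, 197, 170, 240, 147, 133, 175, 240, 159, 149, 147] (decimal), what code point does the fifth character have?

Offset 0: leading byte 0xE5 = 11100101 → 3-byte char #1 = E5 9D 92.
Offset 3: leading byte 0xD8 = 11011000 → 2-byte char #2 = D8 A4.
Offset 5: leading byte 0xEE = 11101110 → 3-byte char #3 = EE B8 8C.
Offset 8: leading byte 0xF0 = 11110000 → 4-byte char #4 = F0 9D 94 A6.
Offset 12: leading byte 0xC5 = 11000101 → 2-byte char #5 = C5 AA.
Leading byte 0xC5 = 11000101 matches 110xxxxx → 2-byte sequence.
Byte 1: 0xC5 = 11000101, payload 00101 (5 bits).
Byte 2: 0xAA = 10101010 (10xxxxxx ✓), payload 101010.
Concatenate: 00101101010 = 0x16A (11 bits → U+016A).

U+016A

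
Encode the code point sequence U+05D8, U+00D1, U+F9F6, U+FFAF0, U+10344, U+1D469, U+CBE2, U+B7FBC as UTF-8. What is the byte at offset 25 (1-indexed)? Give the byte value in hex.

1-indexed offset 25 is 0-indexed offset 24.
U+05D8 → 2-byte form D7 98 at offsets 0–1.
U+00D1 → 2-byte form C3 91 at offsets 2–3.
U+F9F6 → 3-byte form EF A7 B6 at offsets 4–6.
U+FFAF0 → 4-byte form F3 BF AB B0 at offsets 7–10.
U+10344 → 4-byte form F0 90 8D 84 at offsets 11–14.
U+1D469 → 4-byte form F0 9D 91 A9 at offsets 15–18.
U+CBE2 → 3-byte form EC AF A2 at offsets 19–21.
U+B7FBC → 4-byte form F2 B7 BE BC at offsets 22–25.
Offset 24 falls in char 8's range; it's byte 3 of F2 B7 BE BC = 0xBE.

0xBE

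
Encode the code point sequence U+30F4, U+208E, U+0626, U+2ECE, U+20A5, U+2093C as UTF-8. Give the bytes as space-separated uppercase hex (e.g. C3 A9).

E3 83 B4 E2 82 8E D8 A6 E2 BB 8E E2 82 A5 F0 A0 A4 BC

U+30F4: 3-byte form → E3 83 B4.
U+208E: 3-byte form → E2 82 8E.
U+0626: 2-byte form → D8 A6.
U+2ECE: 3-byte form → E2 BB 8E.
U+20A5: 3-byte form → E2 82 A5.
U+2093C: 4-byte form → F0 A0 A4 BC.
Concatenated (18 bytes): E3 83 B4 E2 82 8E D8 A6 E2 BB 8E E2 82 A5 F0 A0 A4 BC.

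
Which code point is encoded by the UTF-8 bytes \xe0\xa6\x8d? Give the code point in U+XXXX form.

U+098D

Leading byte 0xE0 = 11100000 matches 1110xxxx → 3-byte sequence.
Byte 1: 0xE0 = 11100000, payload 0000 (4 bits).
Byte 2: 0xA6 = 10100110 (10xxxxxx ✓), payload 100110.
Byte 3: 0x8D = 10001101 (10xxxxxx ✓), payload 001101.
Concatenate: 0000100110001101 = 0x98D (16 bits → U+098D).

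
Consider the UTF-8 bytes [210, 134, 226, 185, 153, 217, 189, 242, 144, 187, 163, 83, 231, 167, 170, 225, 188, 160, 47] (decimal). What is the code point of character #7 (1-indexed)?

Offset 0: leading byte 0xD2 = 11010010 → 2-byte char #1 = D2 86.
Offset 2: leading byte 0xE2 = 11100010 → 3-byte char #2 = E2 B9 99.
Offset 5: leading byte 0xD9 = 11011001 → 2-byte char #3 = D9 BD.
Offset 7: leading byte 0xF2 = 11110010 → 4-byte char #4 = F2 90 BB A3.
Offset 11: leading byte 0x53 = 01010011 → 1-byte char #5 = 53.
Offset 12: leading byte 0xE7 = 11100111 → 3-byte char #6 = E7 A7 AA.
Offset 15: leading byte 0xE1 = 11100001 → 3-byte char #7 = E1 BC A0.
Leading byte 0xE1 = 11100001 matches 1110xxxx → 3-byte sequence.
Byte 1: 0xE1 = 11100001, payload 0001 (4 bits).
Byte 2: 0xBC = 10111100 (10xxxxxx ✓), payload 111100.
Byte 3: 0xA0 = 10100000 (10xxxxxx ✓), payload 100000.
Concatenate: 0001111100100000 = 0x1F20 (16 bits → U+1F20).

U+1F20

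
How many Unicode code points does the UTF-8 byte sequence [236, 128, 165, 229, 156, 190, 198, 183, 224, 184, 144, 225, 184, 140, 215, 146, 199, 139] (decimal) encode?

7

Byte at offset 0: 0xEC = 11101100 → 3-byte char (#1). Advance 3.
Byte at offset 3: 0xE5 = 11100101 → 3-byte char (#2). Advance 3.
Byte at offset 6: 0xC6 = 11000110 → 2-byte char (#3). Advance 2.
Byte at offset 8: 0xE0 = 11100000 → 3-byte char (#4). Advance 3.
Byte at offset 11: 0xE1 = 11100001 → 3-byte char (#5). Advance 3.
Byte at offset 14: 0xD7 = 11010111 → 2-byte char (#6). Advance 2.
Byte at offset 16: 0xC7 = 11000111 → 2-byte char (#7). Advance 2.
Reached end at offset 18 after 7 code points.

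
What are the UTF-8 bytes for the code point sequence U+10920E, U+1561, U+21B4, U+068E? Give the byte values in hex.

F4 89 88 8E E1 95 A1 E2 86 B4 DA 8E

U+10920E: 4-byte form → F4 89 88 8E.
U+1561: 3-byte form → E1 95 A1.
U+21B4: 3-byte form → E2 86 B4.
U+068E: 2-byte form → DA 8E.
Concatenated (12 bytes): F4 89 88 8E E1 95 A1 E2 86 B4 DA 8E.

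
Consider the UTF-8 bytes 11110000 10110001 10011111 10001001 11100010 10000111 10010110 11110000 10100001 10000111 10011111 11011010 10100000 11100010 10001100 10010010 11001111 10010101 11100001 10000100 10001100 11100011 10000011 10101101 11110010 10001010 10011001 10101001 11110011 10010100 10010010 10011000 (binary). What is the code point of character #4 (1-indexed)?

U+06A0

Offset 0: leading byte 0xF0 = 11110000 → 4-byte char #1 = F0 B1 9F 89.
Offset 4: leading byte 0xE2 = 11100010 → 3-byte char #2 = E2 87 96.
Offset 7: leading byte 0xF0 = 11110000 → 4-byte char #3 = F0 A1 87 9F.
Offset 11: leading byte 0xDA = 11011010 → 2-byte char #4 = DA A0.
Leading byte 0xDA = 11011010 matches 110xxxxx → 2-byte sequence.
Byte 1: 0xDA = 11011010, payload 11010 (5 bits).
Byte 2: 0xA0 = 10100000 (10xxxxxx ✓), payload 100000.
Concatenate: 11010100000 = 0x6A0 (11 bits → U+06A0).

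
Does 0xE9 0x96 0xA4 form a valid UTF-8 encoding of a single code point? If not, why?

Leading byte 0xE9 = 11101001 → 3-byte form.
Continuation bytes 0x96=10010110, 0xA4=10100100 all match 10xxxxxx.
Decoded value 0x95A4 is ≥ 0x800 (shortest form) and not a surrogate.

valid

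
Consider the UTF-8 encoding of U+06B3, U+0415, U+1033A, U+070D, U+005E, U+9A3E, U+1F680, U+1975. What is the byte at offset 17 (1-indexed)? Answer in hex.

0x9A

1-indexed offset 17 is 0-indexed offset 16.
U+06B3 → 2-byte form DA B3 at offsets 0–1.
U+0415 → 2-byte form D0 95 at offsets 2–3.
U+1033A → 4-byte form F0 90 8C BA at offsets 4–7.
U+070D → 2-byte form DC 8D at offsets 8–9.
U+005E → 1-byte form 5E at offsets 10–10.
U+9A3E → 3-byte form E9 A8 BE at offsets 11–13.
U+1F680 → 4-byte form F0 9F 9A 80 at offsets 14–17.
Offset 16 falls in char 7's range; it's byte 3 of F0 9F 9A 80 = 0x9A.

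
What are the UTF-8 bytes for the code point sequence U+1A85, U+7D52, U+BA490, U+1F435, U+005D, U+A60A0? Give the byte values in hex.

U+1A85: 3-byte form → E1 AA 85.
U+7D52: 3-byte form → E7 B5 92.
U+BA490: 4-byte form → F2 BA 92 90.
U+1F435: 4-byte form → F0 9F 90 B5.
U+005D: 1-byte form → 5D.
U+A60A0: 4-byte form → F2 A6 82 A0.
Concatenated (19 bytes): E1 AA 85 E7 B5 92 F2 BA 92 90 F0 9F 90 B5 5D F2 A6 82 A0.

E1 AA 85 E7 B5 92 F2 BA 92 90 F0 9F 90 B5 5D F2 A6 82 A0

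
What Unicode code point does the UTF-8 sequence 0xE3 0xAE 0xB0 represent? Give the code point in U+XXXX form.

U+3BB0

Leading byte 0xE3 = 11100011 matches 1110xxxx → 3-byte sequence.
Byte 1: 0xE3 = 11100011, payload 0011 (4 bits).
Byte 2: 0xAE = 10101110 (10xxxxxx ✓), payload 101110.
Byte 3: 0xB0 = 10110000 (10xxxxxx ✓), payload 110000.
Concatenate: 0011101110110000 = 0x3BB0 (16 bits → U+3BB0).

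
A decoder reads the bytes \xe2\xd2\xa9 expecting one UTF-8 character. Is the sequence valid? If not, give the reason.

Leading byte 0xE2 = 11100010 → 3-byte form.
Byte 2 is 0xD2 = 11010010, which is not 10xxxxxx — expected a continuation byte.

invalid (non-continuation byte where continuation expected)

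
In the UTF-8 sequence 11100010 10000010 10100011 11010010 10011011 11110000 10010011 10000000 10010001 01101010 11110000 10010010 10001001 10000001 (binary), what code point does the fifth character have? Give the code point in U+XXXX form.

U+12241

Offset 0: leading byte 0xE2 = 11100010 → 3-byte char #1 = E2 82 A3.
Offset 3: leading byte 0xD2 = 11010010 → 2-byte char #2 = D2 9B.
Offset 5: leading byte 0xF0 = 11110000 → 4-byte char #3 = F0 93 80 91.
Offset 9: leading byte 0x6A = 01101010 → 1-byte char #4 = 6A.
Offset 10: leading byte 0xF0 = 11110000 → 4-byte char #5 = F0 92 89 81.
Leading byte 0xF0 = 11110000 matches 11110xxx → 4-byte sequence.
Byte 1: 0xF0 = 11110000, payload 000 (3 bits).
Byte 2: 0x92 = 10010010 (10xxxxxx ✓), payload 010010.
Byte 3: 0x89 = 10001001 (10xxxxxx ✓), payload 001001.
Byte 4: 0x81 = 10000001 (10xxxxxx ✓), payload 000001.
Concatenate: 000010010001001000001 = 0x12241 (21 bits → U+12241).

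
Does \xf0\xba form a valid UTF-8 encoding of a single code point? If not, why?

Leading byte 0xF0 = 11110000 → 4-byte form, but only 2 bytes are present.

invalid (sequence truncated)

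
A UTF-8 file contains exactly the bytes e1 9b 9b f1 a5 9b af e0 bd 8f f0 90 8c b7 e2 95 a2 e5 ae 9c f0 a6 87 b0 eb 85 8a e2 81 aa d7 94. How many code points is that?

Byte at offset 0: 0xE1 = 11100001 → 3-byte char (#1). Advance 3.
Byte at offset 3: 0xF1 = 11110001 → 4-byte char (#2). Advance 4.
Byte at offset 7: 0xE0 = 11100000 → 3-byte char (#3). Advance 3.
Byte at offset 10: 0xF0 = 11110000 → 4-byte char (#4). Advance 4.
Byte at offset 14: 0xE2 = 11100010 → 3-byte char (#5). Advance 3.
Byte at offset 17: 0xE5 = 11100101 → 3-byte char (#6). Advance 3.
Byte at offset 20: 0xF0 = 11110000 → 4-byte char (#7). Advance 4.
Byte at offset 24: 0xEB = 11101011 → 3-byte char (#8). Advance 3.
Byte at offset 27: 0xE2 = 11100010 → 3-byte char (#9). Advance 3.
Byte at offset 30: 0xD7 = 11010111 → 2-byte char (#10). Advance 2.
Reached end at offset 32 after 10 code points.

10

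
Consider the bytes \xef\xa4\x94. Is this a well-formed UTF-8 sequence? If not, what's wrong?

Leading byte 0xEF = 11101111 → 3-byte form.
Continuation bytes 0xA4=10100100, 0x94=10010100 all match 10xxxxxx.
Decoded value 0xF914 is ≥ 0x800 (shortest form) and not a surrogate.

valid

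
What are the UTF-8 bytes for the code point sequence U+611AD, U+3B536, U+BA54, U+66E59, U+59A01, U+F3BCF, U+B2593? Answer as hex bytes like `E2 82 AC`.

F1 A1 86 AD F0 BB 94 B6 EB A9 94 F1 A6 B9 99 F1 99 A8 81 F3 B3 AF 8F F2 B2 96 93

U+611AD: 4-byte form → F1 A1 86 AD.
U+3B536: 4-byte form → F0 BB 94 B6.
U+BA54: 3-byte form → EB A9 94.
U+66E59: 4-byte form → F1 A6 B9 99.
U+59A01: 4-byte form → F1 99 A8 81.
U+F3BCF: 4-byte form → F3 B3 AF 8F.
U+B2593: 4-byte form → F2 B2 96 93.
Concatenated (27 bytes): F1 A1 86 AD F0 BB 94 B6 EB A9 94 F1 A6 B9 99 F1 99 A8 81 F3 B3 AF 8F F2 B2 96 93.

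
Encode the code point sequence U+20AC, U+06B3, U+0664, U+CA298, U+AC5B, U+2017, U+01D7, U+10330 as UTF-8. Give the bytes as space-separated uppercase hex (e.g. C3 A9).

E2 82 AC DA B3 D9 A4 F3 8A 8A 98 EA B1 9B E2 80 97 C7 97 F0 90 8C B0

U+20AC: 3-byte form → E2 82 AC.
U+06B3: 2-byte form → DA B3.
U+0664: 2-byte form → D9 A4.
U+CA298: 4-byte form → F3 8A 8A 98.
U+AC5B: 3-byte form → EA B1 9B.
U+2017: 3-byte form → E2 80 97.
U+01D7: 2-byte form → C7 97.
U+10330: 4-byte form → F0 90 8C B0.
Concatenated (23 bytes): E2 82 AC DA B3 D9 A4 F3 8A 8A 98 EA B1 9B E2 80 97 C7 97 F0 90 8C B0.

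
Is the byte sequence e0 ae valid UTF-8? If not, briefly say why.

invalid (sequence truncated)

Leading byte 0xE0 = 11100000 → 3-byte form, but only 2 bytes are present.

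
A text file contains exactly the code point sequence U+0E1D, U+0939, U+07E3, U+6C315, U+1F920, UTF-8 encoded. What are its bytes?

E0 B8 9D E0 A4 B9 DF A3 F1 AC 8C 95 F0 9F A4 A0

U+0E1D: 3-byte form → E0 B8 9D.
U+0939: 3-byte form → E0 A4 B9.
U+07E3: 2-byte form → DF A3.
U+6C315: 4-byte form → F1 AC 8C 95.
U+1F920: 4-byte form → F0 9F A4 A0.
Concatenated (16 bytes): E0 B8 9D E0 A4 B9 DF A3 F1 AC 8C 95 F0 9F A4 A0.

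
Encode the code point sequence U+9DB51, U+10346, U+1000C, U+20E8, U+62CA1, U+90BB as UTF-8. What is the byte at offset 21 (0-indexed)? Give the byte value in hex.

0xBB

U+9DB51 → 4-byte form F2 9D AD 91 at offsets 0–3.
U+10346 → 4-byte form F0 90 8D 86 at offsets 4–7.
U+1000C → 4-byte form F0 90 80 8C at offsets 8–11.
U+20E8 → 3-byte form E2 83 A8 at offsets 12–14.
U+62CA1 → 4-byte form F1 A2 B2 A1 at offsets 15–18.
U+90BB → 3-byte form E9 82 BB at offsets 19–21.
Offset 21 falls in char 6's range; it's byte 3 of E9 82 BB = 0xBB.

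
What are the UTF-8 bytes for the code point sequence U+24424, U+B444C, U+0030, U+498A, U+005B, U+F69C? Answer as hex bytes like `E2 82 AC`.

U+24424: 4-byte form → F0 A4 90 A4.
U+B444C: 4-byte form → F2 B4 91 8C.
U+0030: 1-byte form → 30.
U+498A: 3-byte form → E4 A6 8A.
U+005B: 1-byte form → 5B.
U+F69C: 3-byte form → EF 9A 9C.
Concatenated (16 bytes): F0 A4 90 A4 F2 B4 91 8C 30 E4 A6 8A 5B EF 9A 9C.

F0 A4 90 A4 F2 B4 91 8C 30 E4 A6 8A 5B EF 9A 9C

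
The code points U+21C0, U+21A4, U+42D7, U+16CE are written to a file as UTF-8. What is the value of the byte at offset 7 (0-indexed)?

0x8B

U+21C0 → 3-byte form E2 87 80 at offsets 0–2.
U+21A4 → 3-byte form E2 86 A4 at offsets 3–5.
U+42D7 → 3-byte form E4 8B 97 at offsets 6–8.
Offset 7 falls in char 3's range; it's byte 2 of E4 8B 97 = 0x8B.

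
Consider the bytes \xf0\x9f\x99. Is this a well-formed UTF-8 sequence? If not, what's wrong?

invalid (sequence truncated)

Leading byte 0xF0 = 11110000 → 4-byte form, but only 3 bytes are present.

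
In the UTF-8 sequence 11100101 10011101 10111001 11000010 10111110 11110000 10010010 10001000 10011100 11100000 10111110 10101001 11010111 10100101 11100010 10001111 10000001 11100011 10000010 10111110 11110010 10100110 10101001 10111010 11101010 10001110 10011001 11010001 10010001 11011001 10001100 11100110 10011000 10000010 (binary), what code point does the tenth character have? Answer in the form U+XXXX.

U+0451

Offset 0: leading byte 0xE5 = 11100101 → 3-byte char #1 = E5 9D B9.
Offset 3: leading byte 0xC2 = 11000010 → 2-byte char #2 = C2 BE.
Offset 5: leading byte 0xF0 = 11110000 → 4-byte char #3 = F0 92 88 9C.
Offset 9: leading byte 0xE0 = 11100000 → 3-byte char #4 = E0 BE A9.
Offset 12: leading byte 0xD7 = 11010111 → 2-byte char #5 = D7 A5.
Offset 14: leading byte 0xE2 = 11100010 → 3-byte char #6 = E2 8F 81.
Offset 17: leading byte 0xE3 = 11100011 → 3-byte char #7 = E3 82 BE.
Offset 20: leading byte 0xF2 = 11110010 → 4-byte char #8 = F2 A6 A9 BA.
Offset 24: leading byte 0xEA = 11101010 → 3-byte char #9 = EA 8E 99.
Offset 27: leading byte 0xD1 = 11010001 → 2-byte char #10 = D1 91.
Leading byte 0xD1 = 11010001 matches 110xxxxx → 2-byte sequence.
Byte 1: 0xD1 = 11010001, payload 10001 (5 bits).
Byte 2: 0x91 = 10010001 (10xxxxxx ✓), payload 010001.
Concatenate: 10001010001 = 0x451 (11 bits → U+0451).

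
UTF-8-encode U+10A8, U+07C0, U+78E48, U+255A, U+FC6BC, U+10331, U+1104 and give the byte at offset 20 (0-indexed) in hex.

U+10A8 → 3-byte form E1 82 A8 at offsets 0–2.
U+07C0 → 2-byte form DF 80 at offsets 3–4.
U+78E48 → 4-byte form F1 B8 B9 88 at offsets 5–8.
U+255A → 3-byte form E2 95 9A at offsets 9–11.
U+FC6BC → 4-byte form F3 BC 9A BC at offsets 12–15.
U+10331 → 4-byte form F0 90 8C B1 at offsets 16–19.
U+1104 → 3-byte form E1 84 84 at offsets 20–22.
Offset 20 falls in char 7's range; it's byte 1 of E1 84 84 = 0xE1.

0xE1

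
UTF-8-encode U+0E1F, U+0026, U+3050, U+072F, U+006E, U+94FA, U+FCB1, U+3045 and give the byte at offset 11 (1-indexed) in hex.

1-indexed offset 11 is 0-indexed offset 10.
U+0E1F → 3-byte form E0 B8 9F at offsets 0–2.
U+0026 → 1-byte form 26 at offsets 3–3.
U+3050 → 3-byte form E3 81 90 at offsets 4–6.
U+072F → 2-byte form DC AF at offsets 7–8.
U+006E → 1-byte form 6E at offsets 9–9.
U+94FA → 3-byte form E9 93 BA at offsets 10–12.
Offset 10 falls in char 6's range; it's byte 1 of E9 93 BA = 0xE9.

0xE9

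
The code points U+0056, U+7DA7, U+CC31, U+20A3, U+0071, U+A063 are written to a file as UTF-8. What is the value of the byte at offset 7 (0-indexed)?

U+0056 → 1-byte form 56 at offsets 0–0.
U+7DA7 → 3-byte form E7 B6 A7 at offsets 1–3.
U+CC31 → 3-byte form EC B0 B1 at offsets 4–6.
U+20A3 → 3-byte form E2 82 A3 at offsets 7–9.
Offset 7 falls in char 4's range; it's byte 1 of E2 82 A3 = 0xE2.

0xE2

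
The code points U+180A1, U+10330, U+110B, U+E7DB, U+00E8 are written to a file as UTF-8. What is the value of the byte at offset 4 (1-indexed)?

0xA1

1-indexed offset 4 is 0-indexed offset 3.
U+180A1 → 4-byte form F0 98 82 A1 at offsets 0–3.
Offset 3 falls in char 1's range; it's byte 4 of F0 98 82 A1 = 0xA1.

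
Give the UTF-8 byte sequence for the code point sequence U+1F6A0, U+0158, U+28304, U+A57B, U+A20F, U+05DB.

U+1F6A0: 4-byte form → F0 9F 9A A0.
U+0158: 2-byte form → C5 98.
U+28304: 4-byte form → F0 A8 8C 84.
U+A57B: 3-byte form → EA 95 BB.
U+A20F: 3-byte form → EA 88 8F.
U+05DB: 2-byte form → D7 9B.
Concatenated (18 bytes): F0 9F 9A A0 C5 98 F0 A8 8C 84 EA 95 BB EA 88 8F D7 9B.

F0 9F 9A A0 C5 98 F0 A8 8C 84 EA 95 BB EA 88 8F D7 9B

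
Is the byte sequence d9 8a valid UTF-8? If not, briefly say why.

Leading byte 0xD9 = 11011001 → 2-byte form.
Continuation bytes 0x8A=10001010 all match 10xxxxxx.
Decoded value 0x64A is ≥ 0x80 (shortest form) and not a surrogate.

valid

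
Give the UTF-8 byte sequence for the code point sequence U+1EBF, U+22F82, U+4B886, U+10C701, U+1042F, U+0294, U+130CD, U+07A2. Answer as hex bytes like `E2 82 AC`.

U+1EBF: 3-byte form → E1 BA BF.
U+22F82: 4-byte form → F0 A2 BE 82.
U+4B886: 4-byte form → F1 8B A2 86.
U+10C701: 4-byte form → F4 8C 9C 81.
U+1042F: 4-byte form → F0 90 90 AF.
U+0294: 2-byte form → CA 94.
U+130CD: 4-byte form → F0 93 83 8D.
U+07A2: 2-byte form → DE A2.
Concatenated (27 bytes): E1 BA BF F0 A2 BE 82 F1 8B A2 86 F4 8C 9C 81 F0 90 90 AF CA 94 F0 93 83 8D DE A2.

E1 BA BF F0 A2 BE 82 F1 8B A2 86 F4 8C 9C 81 F0 90 90 AF CA 94 F0 93 83 8D DE A2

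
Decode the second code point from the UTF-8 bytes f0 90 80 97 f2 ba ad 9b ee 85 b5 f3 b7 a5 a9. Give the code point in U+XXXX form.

Offset 0: leading byte 0xF0 = 11110000 → 4-byte char #1 = F0 90 80 97.
Offset 4: leading byte 0xF2 = 11110010 → 4-byte char #2 = F2 BA AD 9B.
Leading byte 0xF2 = 11110010 matches 11110xxx → 4-byte sequence.
Byte 1: 0xF2 = 11110010, payload 010 (3 bits).
Byte 2: 0xBA = 10111010 (10xxxxxx ✓), payload 111010.
Byte 3: 0xAD = 10101101 (10xxxxxx ✓), payload 101101.
Byte 4: 0x9B = 10011011 (10xxxxxx ✓), payload 011011.
Concatenate: 010111010101101011011 = 0xBAB5B (21 bits → U+BAB5B).

U+BAB5B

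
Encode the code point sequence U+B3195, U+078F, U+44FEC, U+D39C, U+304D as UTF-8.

F2 B3 86 95 DE 8F F1 84 BF AC ED 8E 9C E3 81 8D

U+B3195: 4-byte form → F2 B3 86 95.
U+078F: 2-byte form → DE 8F.
U+44FEC: 4-byte form → F1 84 BF AC.
U+D39C: 3-byte form → ED 8E 9C.
U+304D: 3-byte form → E3 81 8D.
Concatenated (16 bytes): F2 B3 86 95 DE 8F F1 84 BF AC ED 8E 9C E3 81 8D.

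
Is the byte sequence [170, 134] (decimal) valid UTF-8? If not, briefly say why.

Byte 0xAA = 10101010 has the form 10xxxxxx — a continuation byte — but there is no preceding leading byte.

invalid (continuation byte with no leading byte)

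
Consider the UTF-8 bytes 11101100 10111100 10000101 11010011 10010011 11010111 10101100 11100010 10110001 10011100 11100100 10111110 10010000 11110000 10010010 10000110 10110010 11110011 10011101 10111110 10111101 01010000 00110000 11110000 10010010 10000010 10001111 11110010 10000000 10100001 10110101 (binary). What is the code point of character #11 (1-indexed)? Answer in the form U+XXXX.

Offset 0: leading byte 0xEC = 11101100 → 3-byte char #1 = EC BC 85.
Offset 3: leading byte 0xD3 = 11010011 → 2-byte char #2 = D3 93.
Offset 5: leading byte 0xD7 = 11010111 → 2-byte char #3 = D7 AC.
Offset 7: leading byte 0xE2 = 11100010 → 3-byte char #4 = E2 B1 9C.
Offset 10: leading byte 0xE4 = 11100100 → 3-byte char #5 = E4 BE 90.
Offset 13: leading byte 0xF0 = 11110000 → 4-byte char #6 = F0 92 86 B2.
Offset 17: leading byte 0xF3 = 11110011 → 4-byte char #7 = F3 9D BE BD.
Offset 21: leading byte 0x50 = 01010000 → 1-byte char #8 = 50.
Offset 22: leading byte 0x30 = 00110000 → 1-byte char #9 = 30.
Offset 23: leading byte 0xF0 = 11110000 → 4-byte char #10 = F0 92 82 8F.
Offset 27: leading byte 0xF2 = 11110010 → 4-byte char #11 = F2 80 A1 B5.
Leading byte 0xF2 = 11110010 matches 11110xxx → 4-byte sequence.
Byte 1: 0xF2 = 11110010, payload 010 (3 bits).
Byte 2: 0x80 = 10000000 (10xxxxxx ✓), payload 000000.
Byte 3: 0xA1 = 10100001 (10xxxxxx ✓), payload 100001.
Byte 4: 0xB5 = 10110101 (10xxxxxx ✓), payload 110101.
Concatenate: 010000000100001110101 = 0x80875 (21 bits → U+80875).

U+80875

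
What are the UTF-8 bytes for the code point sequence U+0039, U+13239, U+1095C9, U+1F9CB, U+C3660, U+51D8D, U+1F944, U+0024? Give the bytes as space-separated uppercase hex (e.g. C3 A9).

U+0039: 1-byte form → 39.
U+13239: 4-byte form → F0 93 88 B9.
U+1095C9: 4-byte form → F4 89 97 89.
U+1F9CB: 4-byte form → F0 9F A7 8B.
U+C3660: 4-byte form → F3 83 99 A0.
U+51D8D: 4-byte form → F1 91 B6 8D.
U+1F944: 4-byte form → F0 9F A5 84.
U+0024: 1-byte form → 24.
Concatenated (26 bytes): 39 F0 93 88 B9 F4 89 97 89 F0 9F A7 8B F3 83 99 A0 F1 91 B6 8D F0 9F A5 84 24.

39 F0 93 88 B9 F4 89 97 89 F0 9F A7 8B F3 83 99 A0 F1 91 B6 8D F0 9F A5 84 24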